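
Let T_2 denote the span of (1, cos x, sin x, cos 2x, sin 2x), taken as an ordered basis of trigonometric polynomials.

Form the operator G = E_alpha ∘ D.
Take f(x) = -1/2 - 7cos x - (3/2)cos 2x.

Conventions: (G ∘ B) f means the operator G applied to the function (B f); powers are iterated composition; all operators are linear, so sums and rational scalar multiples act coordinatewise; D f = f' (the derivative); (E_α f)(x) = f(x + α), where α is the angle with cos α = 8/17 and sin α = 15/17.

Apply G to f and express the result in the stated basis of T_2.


D f = 7sin x + 3sin 2x
E_alpha D f = (105/17)cos x + (56/17)sin x + (720/289)cos 2x - (483/289)sin 2x

the image equals g(x) = (105/17)cos x + (56/17)sin x + (720/289)cos 2x - (483/289)sin 2x


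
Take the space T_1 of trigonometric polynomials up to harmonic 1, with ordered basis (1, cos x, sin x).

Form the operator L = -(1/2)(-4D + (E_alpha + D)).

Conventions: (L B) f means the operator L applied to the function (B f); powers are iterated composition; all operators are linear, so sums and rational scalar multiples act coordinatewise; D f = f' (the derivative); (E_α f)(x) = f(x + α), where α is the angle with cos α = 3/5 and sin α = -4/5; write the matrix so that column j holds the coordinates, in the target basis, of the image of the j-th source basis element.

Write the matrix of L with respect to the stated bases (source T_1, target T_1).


image of 1: -1/2
image of cos x: -(3/10)cos x - (19/10)sin x
image of sin x: (19/10)cos x - (3/10)sin x
each image's coordinates form column j of the matrix

the matrix is [[-1/2, 0, 0]; [0, -3/10, 19/10]; [0, -19/10, -3/10]] (rows listed top to bottom)


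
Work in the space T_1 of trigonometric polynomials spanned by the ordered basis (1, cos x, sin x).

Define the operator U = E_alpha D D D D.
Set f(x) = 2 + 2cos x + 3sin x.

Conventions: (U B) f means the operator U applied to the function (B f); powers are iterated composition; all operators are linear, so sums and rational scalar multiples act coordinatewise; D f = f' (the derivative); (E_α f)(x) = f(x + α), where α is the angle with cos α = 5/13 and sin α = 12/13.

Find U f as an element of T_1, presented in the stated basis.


g(x) = (46/13)cos x - (9/13)sin x

D f = 3cos x - 2sin x
D D f = -2cos x - 3sin x
D (D D) f = -3cos x + 2sin x
D D (D D) f = 2cos x + 3sin x
E_alpha D D (D D) f = (46/13)cos x - (9/13)sin x


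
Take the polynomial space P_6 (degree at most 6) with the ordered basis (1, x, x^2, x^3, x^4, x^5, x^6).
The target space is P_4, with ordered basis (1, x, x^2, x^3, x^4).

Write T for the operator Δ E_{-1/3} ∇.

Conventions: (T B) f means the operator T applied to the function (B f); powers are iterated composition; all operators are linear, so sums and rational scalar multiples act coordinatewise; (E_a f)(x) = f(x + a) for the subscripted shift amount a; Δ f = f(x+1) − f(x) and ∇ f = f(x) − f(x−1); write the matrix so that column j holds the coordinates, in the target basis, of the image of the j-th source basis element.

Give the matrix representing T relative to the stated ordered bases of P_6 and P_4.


the matrix is [[0, 0, 2, -2, 10/3, -110/27, 154/27]; [0, 0, 0, 6, -8, 50/3, -220/9]; [0, 0, 0, 0, 12, -20, 50]; [0, 0, 0, 0, 0, 20, -40]; [0, 0, 0, 0, 0, 0, 30]] (rows listed top to bottom)

image of 1: 0
image of x: 0
image of x^2: 2
image of x^3: 6x - 2
image of x^4: 12x^2 - 8x + 10/3
image of x^5: 20x^3 - 20x^2 + (50/3)x - 110/27
image of x^6: 30x^4 - 40x^3 + 50x^2 - (220/9)x + 154/27
each image's coordinates form column j of the matrix


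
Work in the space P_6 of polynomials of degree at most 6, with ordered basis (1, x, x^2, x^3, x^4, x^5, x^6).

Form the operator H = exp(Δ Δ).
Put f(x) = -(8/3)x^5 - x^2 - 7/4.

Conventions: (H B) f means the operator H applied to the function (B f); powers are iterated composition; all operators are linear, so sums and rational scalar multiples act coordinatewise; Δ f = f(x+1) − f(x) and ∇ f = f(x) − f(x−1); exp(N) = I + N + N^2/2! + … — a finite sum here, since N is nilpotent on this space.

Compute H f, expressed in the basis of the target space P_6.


the result is g(x) = -(8/3)x^5 - (160/3)x^3 - 161x^2 - (1040/3)x - 1615/4

order-1 term: -(160/3)x^3 - 160x^2 - (560/3)x - 82
order-2 term: -160x - 320
the series for exp(Δ Δ) f terminates at order 2
exp(Δ Δ) f = -(8/3)x^5 - (160/3)x^3 - 161x^2 - (1040/3)x - 1615/4


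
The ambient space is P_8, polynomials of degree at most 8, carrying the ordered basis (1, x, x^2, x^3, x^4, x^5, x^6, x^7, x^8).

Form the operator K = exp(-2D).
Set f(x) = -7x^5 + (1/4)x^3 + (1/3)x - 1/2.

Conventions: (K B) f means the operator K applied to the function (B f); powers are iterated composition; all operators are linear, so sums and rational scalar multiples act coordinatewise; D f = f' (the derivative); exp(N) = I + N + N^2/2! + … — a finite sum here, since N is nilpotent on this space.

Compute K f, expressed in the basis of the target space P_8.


order-1 term: 70x^4 - (3/2)x^2 - 2/3
order-2 term: -280x^3 + 3x
order-3 term: 560x^2 - 2
order-4 term: -560x
order-5 term: 224
the series for exp(-2D) f terminates at order 5
exp(-2D) f = -7x^5 + 70x^4 - (1119/4)x^3 + (1117/2)x^2 - (1670/3)x + 1325/6

the image equals g(x) = -7x^5 + 70x^4 - (1119/4)x^3 + (1117/2)x^2 - (1670/3)x + 1325/6


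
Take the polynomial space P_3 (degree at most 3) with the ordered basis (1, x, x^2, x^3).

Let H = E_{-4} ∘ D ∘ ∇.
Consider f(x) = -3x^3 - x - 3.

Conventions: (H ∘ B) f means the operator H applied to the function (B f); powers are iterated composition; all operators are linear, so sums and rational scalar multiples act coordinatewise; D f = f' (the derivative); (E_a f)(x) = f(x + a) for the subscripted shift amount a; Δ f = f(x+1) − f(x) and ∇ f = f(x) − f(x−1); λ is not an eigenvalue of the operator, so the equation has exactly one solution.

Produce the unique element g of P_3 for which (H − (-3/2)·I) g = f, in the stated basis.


write g with unknown coordinates in the stated basis and equate coefficients in (H − (-3/2)·I) g = f
solving from the highest basis element down gives g = -2x^3 + (22/3)x - 38
check: H g = -12x + 54
so H g − (-3/2)·g = -3x^3 - x - 3 = f ✓

the image equals g(x) = -2x^3 + (22/3)x - 38


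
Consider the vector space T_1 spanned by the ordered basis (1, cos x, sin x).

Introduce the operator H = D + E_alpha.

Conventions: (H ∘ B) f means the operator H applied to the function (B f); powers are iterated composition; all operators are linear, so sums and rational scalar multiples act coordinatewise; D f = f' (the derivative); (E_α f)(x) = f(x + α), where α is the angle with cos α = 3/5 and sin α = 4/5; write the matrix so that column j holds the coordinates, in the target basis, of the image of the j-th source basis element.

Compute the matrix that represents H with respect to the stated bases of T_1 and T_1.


image of 1: 1
image of cos x: (3/5)cos x - (9/5)sin x
image of sin x: (9/5)cos x + (3/5)sin x
each image's coordinates form column j of the matrix

the matrix is [[1, 0, 0]; [0, 3/5, 9/5]; [0, -9/5, 3/5]] (rows listed top to bottom)


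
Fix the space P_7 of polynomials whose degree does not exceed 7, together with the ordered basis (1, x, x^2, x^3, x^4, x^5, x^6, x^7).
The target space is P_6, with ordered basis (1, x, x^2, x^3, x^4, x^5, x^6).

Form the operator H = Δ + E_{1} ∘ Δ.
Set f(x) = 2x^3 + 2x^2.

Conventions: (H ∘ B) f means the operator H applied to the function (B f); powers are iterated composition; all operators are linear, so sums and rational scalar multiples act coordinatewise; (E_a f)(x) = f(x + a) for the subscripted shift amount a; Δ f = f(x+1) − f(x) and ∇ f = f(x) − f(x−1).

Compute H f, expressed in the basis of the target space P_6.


the result is g(x) = 12x^2 + 32x + 24

Δ f = 6x^2 + 10x + 4
Δ f = 6x^2 + 10x + 4
E_{1} Δ f = 6x^2 + 22x + 20
(Δ + E_{1} ∘ Δ) f = 12x^2 + 32x + 24


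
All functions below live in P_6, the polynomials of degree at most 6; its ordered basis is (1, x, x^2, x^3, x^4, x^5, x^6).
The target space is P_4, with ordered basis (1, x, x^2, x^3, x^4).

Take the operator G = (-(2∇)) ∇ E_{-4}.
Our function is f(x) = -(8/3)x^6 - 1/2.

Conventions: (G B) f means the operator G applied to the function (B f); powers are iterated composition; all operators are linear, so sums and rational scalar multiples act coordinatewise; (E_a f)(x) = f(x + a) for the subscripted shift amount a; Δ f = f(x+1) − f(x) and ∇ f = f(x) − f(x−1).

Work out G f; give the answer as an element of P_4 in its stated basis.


the image equals g(x) = 160x^4 - 3200x^3 + 24160x^2 - 81600x + 312032/3

E_{-4} f = -(8/3)x^6 + 64x^5 - 640x^4 + (10240/3)x^3 - 10240x^2 + 16384x - 65539/6
∇ E_{-4} f = -16x^5 + 360x^4 - (9760/3)x^3 + 14760x^2 - 33616x + 30744
∇ ∇ E_{-4} f = -80x^4 + 1600x^3 - 12080x^2 + 40800x - 156016/3
(2∇) ∇ E_{-4} f = -160x^4 + 3200x^3 - 24160x^2 + 81600x - 312032/3
(-(2∇)) ∇ E_{-4} f = 160x^4 - 3200x^3 + 24160x^2 - 81600x + 312032/3


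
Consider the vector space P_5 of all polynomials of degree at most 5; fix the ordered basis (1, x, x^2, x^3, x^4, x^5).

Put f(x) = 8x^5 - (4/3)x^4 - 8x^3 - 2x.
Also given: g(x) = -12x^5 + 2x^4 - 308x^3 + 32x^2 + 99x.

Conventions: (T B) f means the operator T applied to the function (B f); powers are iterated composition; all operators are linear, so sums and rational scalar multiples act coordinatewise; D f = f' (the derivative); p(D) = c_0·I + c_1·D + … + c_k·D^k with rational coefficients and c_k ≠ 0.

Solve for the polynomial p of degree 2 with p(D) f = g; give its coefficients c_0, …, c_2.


p(D) = -(3/2)·I − 2·D^2, i.e. c_0 = -3/2, c_1 = 0, c_2 = -2

D^0 f = 8x^5 - (4/3)x^4 - 8x^3 - 2x
D^1 f = 40x^4 - (16/3)x^3 - 24x^2 - 2
D^2 f = 160x^3 - 16x^2 - 48x
matching coefficients of g against c_0 f + c_1 Df + … from the top degree down determines the c_i
solution: c_0 = -3/2, c_1 = 0, c_2 = -2


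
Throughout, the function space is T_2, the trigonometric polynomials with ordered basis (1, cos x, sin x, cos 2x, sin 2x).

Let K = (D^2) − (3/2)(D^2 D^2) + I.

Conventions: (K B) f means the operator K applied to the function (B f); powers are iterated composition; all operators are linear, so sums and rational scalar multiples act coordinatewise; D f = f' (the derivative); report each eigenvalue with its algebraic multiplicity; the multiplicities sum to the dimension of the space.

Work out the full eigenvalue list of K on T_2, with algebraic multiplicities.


λ = -27 (multiplicity 2), λ = -3/2 (multiplicity 2), λ = 1 (multiplicity 1)

image of 1: 1
image of cos x: -(3/2)cos x
image of sin x: -(3/2)sin x
image of cos 2x: -27cos 2x
image of sin 2x: -27sin 2x
the matrix is diagonal; its diagonal is (1, -3/2, -3/2, -27, -27)
for a triangular matrix the eigenvalues are the diagonal entries, with algebraic multiplicity their repetition count


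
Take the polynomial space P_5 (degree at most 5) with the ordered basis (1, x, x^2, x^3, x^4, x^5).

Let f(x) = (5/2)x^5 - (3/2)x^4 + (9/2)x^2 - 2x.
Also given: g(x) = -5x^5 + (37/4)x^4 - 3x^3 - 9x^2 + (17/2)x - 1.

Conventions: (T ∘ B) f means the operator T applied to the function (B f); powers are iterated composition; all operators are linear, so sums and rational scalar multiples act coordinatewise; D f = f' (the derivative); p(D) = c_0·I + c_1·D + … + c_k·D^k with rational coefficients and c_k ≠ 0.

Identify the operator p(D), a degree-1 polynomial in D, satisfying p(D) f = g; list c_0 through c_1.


c_0 = -2, c_1 = 1/2

D^0 f = (5/2)x^5 - (3/2)x^4 + (9/2)x^2 - 2x
D^1 f = (25/2)x^4 - 6x^3 + 9x - 2
matching coefficients of g against c_0 f + c_1 Df + … from the top degree down determines the c_i
solution: c_0 = -2, c_1 = 1/2


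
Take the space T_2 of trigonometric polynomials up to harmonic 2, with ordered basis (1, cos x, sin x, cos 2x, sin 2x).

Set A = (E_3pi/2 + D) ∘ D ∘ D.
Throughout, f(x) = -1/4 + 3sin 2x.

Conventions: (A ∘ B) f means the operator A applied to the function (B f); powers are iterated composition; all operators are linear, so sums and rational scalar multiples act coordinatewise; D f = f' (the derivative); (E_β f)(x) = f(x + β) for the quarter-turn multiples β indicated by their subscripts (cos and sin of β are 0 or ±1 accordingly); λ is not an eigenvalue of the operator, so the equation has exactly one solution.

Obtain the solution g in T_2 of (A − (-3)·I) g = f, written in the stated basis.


write g with unknown coordinates in the stated basis and equate coefficients in (A − (-3)·I) g = f
solving from the highest basis element down gives g = -1/12 + (24/113)cos 2x + (21/113)sin 2x
check: A g = -(72/113)cos 2x + (276/113)sin 2x
so A g − (-3)·g = -1/4 + 3sin 2x = f ✓

the result is g(x) = -1/12 + (24/113)cos 2x + (21/113)sin 2x


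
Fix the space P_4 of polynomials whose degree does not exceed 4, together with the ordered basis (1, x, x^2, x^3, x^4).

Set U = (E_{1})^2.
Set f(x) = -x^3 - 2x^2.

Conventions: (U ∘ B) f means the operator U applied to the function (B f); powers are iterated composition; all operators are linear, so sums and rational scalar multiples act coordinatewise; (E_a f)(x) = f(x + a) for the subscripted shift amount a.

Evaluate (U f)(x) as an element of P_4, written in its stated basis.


E_{1} f = -x^3 - 5x^2 - 7x - 3
E_{1} E_{1} f = -x^3 - 8x^2 - 20x - 16

the result is g(x) = -x^3 - 8x^2 - 20x - 16


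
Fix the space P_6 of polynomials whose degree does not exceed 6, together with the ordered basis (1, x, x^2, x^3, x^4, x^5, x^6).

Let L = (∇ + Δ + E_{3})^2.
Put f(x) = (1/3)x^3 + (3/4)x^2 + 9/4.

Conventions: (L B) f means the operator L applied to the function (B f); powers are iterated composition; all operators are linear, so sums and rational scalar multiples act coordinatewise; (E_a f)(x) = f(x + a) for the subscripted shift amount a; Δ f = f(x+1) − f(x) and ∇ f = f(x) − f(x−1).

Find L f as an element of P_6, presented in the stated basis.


g(x) = (1/3)x^3 + (43/4)x^2 + 83x + 1951/12

∇ f = x^2 + (1/2)x - 5/12
Δ f = x^2 + (5/2)x + 13/12
E_{3} f = (1/3)x^3 + (15/4)x^2 + (27/2)x + 18
(∇ + Δ + E_{3}) f = (1/3)x^3 + (23/4)x^2 + (33/2)x + 56/3
∇ (∇ + Δ + E_{3}) f = x^2 + (21/2)x + 133/12
Δ (∇ + Δ + E_{3}) f = x^2 + (25/2)x + 271/12
E_{3} (∇ + Δ + E_{3}) f = (1/3)x^3 + (35/4)x^2 + 60x + 1547/12
(∇ + Δ + E_{3}) (∇ + Δ + E_{3}) f = (1/3)x^3 + (43/4)x^2 + 83x + 1951/12


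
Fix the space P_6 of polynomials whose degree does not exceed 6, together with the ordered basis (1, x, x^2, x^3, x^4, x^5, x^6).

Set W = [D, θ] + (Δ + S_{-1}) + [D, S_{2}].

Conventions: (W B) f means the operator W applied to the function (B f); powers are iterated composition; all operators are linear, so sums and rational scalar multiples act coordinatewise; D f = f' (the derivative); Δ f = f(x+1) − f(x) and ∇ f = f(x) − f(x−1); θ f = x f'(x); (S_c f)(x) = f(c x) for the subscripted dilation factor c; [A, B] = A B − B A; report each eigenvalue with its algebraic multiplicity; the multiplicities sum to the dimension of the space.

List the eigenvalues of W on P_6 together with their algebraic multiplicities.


image of 1: 1
image of x: -x + 3
image of x^2: x^2 + 8x + 1
image of x^3: -x^3 + 18x^2 + 3x + 1
image of x^4: x^4 + 40x^3 + 6x^2 + 4x + 1
image of x^5: -x^5 + 90x^4 + 10x^3 + 10x^2 + 5x + 1
image of x^6: x^6 + 204x^5 + 15x^4 + 20x^3 + 15x^2 + 6x + 1
the matrix is upper triangular; its diagonal is (1, -1, 1, -1, 1, -1, 1)
for a triangular matrix the eigenvalues are the diagonal entries, with algebraic multiplicity their repetition count

λ = -1 (multiplicity 3), λ = 1 (multiplicity 4)


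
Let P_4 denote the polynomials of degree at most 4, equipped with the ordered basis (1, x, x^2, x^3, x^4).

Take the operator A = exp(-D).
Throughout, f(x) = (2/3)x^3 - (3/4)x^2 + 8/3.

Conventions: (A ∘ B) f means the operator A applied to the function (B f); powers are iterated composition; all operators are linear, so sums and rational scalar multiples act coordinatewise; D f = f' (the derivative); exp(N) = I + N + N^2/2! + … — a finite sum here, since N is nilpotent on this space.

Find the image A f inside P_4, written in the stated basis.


order-1 term: -2x^2 + (3/2)x
order-2 term: 2x - 3/4
order-3 term: -2/3
the series for exp(-D) f terminates at order 3
exp(-D) f = (2/3)x^3 - (11/4)x^2 + (7/2)x + 5/4

the result is g(x) = (2/3)x^3 - (11/4)x^2 + (7/2)x + 5/4


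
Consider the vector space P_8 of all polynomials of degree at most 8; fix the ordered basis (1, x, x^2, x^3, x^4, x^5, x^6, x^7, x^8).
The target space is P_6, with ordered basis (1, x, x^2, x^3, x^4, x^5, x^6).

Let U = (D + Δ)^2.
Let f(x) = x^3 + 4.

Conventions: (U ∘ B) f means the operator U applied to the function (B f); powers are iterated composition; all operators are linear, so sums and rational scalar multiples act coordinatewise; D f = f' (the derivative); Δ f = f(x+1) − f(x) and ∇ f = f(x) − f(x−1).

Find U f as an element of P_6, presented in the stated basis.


D f = 3x^2
Δ f = 3x^2 + 3x + 1
(D + Δ) f = 6x^2 + 3x + 1
D (D + Δ) f = 12x + 3
Δ (D + Δ) f = 12x + 9
(D + Δ) (D + Δ) f = 24x + 12

g(x) = 24x + 12


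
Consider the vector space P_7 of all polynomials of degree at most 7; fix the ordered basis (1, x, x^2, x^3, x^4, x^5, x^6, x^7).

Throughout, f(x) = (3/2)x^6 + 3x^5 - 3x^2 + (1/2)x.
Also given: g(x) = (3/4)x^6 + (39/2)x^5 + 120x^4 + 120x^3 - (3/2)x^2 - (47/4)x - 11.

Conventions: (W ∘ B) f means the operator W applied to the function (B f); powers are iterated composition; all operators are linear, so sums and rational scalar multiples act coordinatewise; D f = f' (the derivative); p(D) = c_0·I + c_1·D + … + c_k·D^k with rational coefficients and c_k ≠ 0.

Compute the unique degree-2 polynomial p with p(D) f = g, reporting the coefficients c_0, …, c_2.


c_0 = 1/2, c_1 = 2, c_2 = 2

D^0 f = (3/2)x^6 + 3x^5 - 3x^2 + (1/2)x
D^1 f = 9x^5 + 15x^4 - 6x + 1/2
D^2 f = 45x^4 + 60x^3 - 6
matching coefficients of g against c_0 f + c_1 Df + … from the top degree down determines the c_i
solution: c_0 = 1/2, c_1 = 2, c_2 = 2


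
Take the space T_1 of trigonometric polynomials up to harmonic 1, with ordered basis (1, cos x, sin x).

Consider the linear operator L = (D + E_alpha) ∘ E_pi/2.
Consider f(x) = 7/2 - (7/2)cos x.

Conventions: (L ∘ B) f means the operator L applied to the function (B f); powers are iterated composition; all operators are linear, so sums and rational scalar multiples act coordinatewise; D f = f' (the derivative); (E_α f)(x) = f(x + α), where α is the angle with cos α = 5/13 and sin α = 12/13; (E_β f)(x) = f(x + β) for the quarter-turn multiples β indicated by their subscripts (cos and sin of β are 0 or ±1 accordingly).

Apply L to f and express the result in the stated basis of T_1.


E_pi/2 f = 7/2 + (7/2)sin x
D E_pi/2 f = (7/2)cos x
E_alpha E_pi/2 f = 7/2 + (42/13)cos x + (35/26)sin x
(D + E_alpha) E_pi/2 f = 7/2 + (175/26)cos x + (35/26)sin x

g(x) = 7/2 + (175/26)cos x + (35/26)sin x


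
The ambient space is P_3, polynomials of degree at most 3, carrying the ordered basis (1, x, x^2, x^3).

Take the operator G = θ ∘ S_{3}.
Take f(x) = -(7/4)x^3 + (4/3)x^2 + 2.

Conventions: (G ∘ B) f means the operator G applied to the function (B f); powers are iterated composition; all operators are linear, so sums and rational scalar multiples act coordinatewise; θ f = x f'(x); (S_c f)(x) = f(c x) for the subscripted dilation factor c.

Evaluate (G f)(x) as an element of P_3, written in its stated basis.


g(x) = -(567/4)x^3 + 24x^2

S_{3} f = -(189/4)x^3 + 12x^2 + 2
θ S_{3} f = -(567/4)x^3 + 24x^2


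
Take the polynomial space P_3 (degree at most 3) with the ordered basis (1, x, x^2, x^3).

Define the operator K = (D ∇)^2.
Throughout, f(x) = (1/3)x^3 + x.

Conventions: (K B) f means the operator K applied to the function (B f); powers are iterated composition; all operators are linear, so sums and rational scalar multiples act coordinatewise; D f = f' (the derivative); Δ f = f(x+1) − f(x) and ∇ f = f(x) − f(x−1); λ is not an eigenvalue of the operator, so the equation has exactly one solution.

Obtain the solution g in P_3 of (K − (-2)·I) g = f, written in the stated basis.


the result is g(x) = (1/6)x^3 + (1/2)x

write g with unknown coordinates in the stated basis and equate coefficients in (K − (-2)·I) g = f
solving from the highest basis element down gives g = (1/6)x^3 + (1/2)x
check: K g = 0
so K g − (-2)·g = (1/3)x^3 + x = f ✓


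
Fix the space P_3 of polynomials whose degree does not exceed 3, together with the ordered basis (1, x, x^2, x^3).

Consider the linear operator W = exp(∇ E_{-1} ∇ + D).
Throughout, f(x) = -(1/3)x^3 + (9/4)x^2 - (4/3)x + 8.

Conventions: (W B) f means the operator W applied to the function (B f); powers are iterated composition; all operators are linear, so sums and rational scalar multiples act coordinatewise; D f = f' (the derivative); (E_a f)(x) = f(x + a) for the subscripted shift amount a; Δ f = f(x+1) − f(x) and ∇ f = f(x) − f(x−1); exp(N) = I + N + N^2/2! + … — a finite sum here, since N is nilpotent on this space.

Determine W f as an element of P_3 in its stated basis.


order-1 term: -x^2 + (5/2)x + 43/6
order-2 term: -x + 1/4
order-3 term: -1/3
the series for exp(∇ E_{-1} ∇ + D) f terminates at order 3
exp(∇ E_{-1} ∇ + D) f = -(1/3)x^3 + (5/4)x^2 + (1/6)x + 181/12

the image equals g(x) = -(1/3)x^3 + (5/4)x^2 + (1/6)x + 181/12


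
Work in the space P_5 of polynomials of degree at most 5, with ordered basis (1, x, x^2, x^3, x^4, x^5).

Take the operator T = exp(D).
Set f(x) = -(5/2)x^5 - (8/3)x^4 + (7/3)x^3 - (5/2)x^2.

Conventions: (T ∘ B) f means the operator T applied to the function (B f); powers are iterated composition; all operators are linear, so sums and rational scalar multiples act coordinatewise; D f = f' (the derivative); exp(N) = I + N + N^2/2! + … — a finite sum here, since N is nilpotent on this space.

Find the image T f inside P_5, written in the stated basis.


order-1 term: -(25/2)x^4 - (32/3)x^3 + 7x^2 - 5x
order-2 term: -25x^3 - 16x^2 + 7x - 5/2
order-3 term: -25x^2 - (32/3)x + 7/3
order-4 term: -(25/2)x - 8/3
order-5 term: -5/2
the series for exp(D) f terminates at order 5
exp(D) f = -(5/2)x^5 - (91/6)x^4 - (100/3)x^3 - (73/2)x^2 - (127/6)x - 16/3

g(x) = -(5/2)x^5 - (91/6)x^4 - (100/3)x^3 - (73/2)x^2 - (127/6)x - 16/3


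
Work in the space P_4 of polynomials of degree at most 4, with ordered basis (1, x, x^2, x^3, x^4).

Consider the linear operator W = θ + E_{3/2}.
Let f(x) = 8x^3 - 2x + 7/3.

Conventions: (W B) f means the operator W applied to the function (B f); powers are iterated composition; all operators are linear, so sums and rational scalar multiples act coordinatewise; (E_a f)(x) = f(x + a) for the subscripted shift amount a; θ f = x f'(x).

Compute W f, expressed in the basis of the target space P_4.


g(x) = 32x^3 + 36x^2 + 50x + 79/3

θ f = 24x^3 - 2x
E_{3/2} f = 8x^3 + 36x^2 + 52x + 79/3
(θ + E_{3/2}) f = 32x^3 + 36x^2 + 50x + 79/3


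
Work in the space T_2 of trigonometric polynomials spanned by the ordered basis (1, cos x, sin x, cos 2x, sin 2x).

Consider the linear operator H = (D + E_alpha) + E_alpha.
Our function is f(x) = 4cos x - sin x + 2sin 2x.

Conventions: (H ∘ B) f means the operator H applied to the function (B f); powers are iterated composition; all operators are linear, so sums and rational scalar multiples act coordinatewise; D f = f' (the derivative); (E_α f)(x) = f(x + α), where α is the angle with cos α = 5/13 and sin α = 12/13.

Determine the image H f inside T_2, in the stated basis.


D f = -cos x - 4sin x + 4cos 2x
E_alpha f = (8/13)cos x - (53/13)sin x + (240/169)cos 2x - (238/169)sin 2x
(D + E_alpha) f = -(5/13)cos x - (105/13)sin x + (916/169)cos 2x - (238/169)sin 2x
E_alpha f = (8/13)cos x - (53/13)sin x + (240/169)cos 2x - (238/169)sin 2x
((D + E_alpha) + E_alpha) f = (3/13)cos x - (158/13)sin x + (1156/169)cos 2x - (476/169)sin 2x

the image equals g(x) = (3/13)cos x - (158/13)sin x + (1156/169)cos 2x - (476/169)sin 2x


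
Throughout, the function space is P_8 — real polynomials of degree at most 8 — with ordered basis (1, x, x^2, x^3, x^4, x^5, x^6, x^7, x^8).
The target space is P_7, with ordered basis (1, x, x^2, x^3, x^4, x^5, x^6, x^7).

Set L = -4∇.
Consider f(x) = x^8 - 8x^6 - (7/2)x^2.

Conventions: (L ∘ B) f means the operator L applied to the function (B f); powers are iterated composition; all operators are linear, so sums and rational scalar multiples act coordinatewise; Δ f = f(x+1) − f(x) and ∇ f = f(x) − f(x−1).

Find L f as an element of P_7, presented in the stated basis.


∇ f = 8x^7 - 28x^6 + 8x^5 + 50x^4 - 104x^3 + 92x^2 - 47x + 21/2
(-4∇) f = -32x^7 + 112x^6 - 32x^5 - 200x^4 + 416x^3 - 368x^2 + 188x - 42

the image equals g(x) = -32x^7 + 112x^6 - 32x^5 - 200x^4 + 416x^3 - 368x^2 + 188x - 42


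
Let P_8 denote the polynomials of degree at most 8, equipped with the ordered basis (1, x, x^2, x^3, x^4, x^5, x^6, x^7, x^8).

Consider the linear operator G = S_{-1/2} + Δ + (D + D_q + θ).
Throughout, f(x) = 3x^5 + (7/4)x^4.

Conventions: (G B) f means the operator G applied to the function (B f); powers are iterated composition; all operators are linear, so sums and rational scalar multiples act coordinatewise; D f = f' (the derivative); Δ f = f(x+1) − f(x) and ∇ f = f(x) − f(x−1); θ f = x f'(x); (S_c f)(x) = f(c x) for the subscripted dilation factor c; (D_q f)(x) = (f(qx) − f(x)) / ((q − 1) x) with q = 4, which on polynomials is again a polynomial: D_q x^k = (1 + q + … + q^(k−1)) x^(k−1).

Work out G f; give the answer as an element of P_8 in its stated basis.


S_{-1/2} f = -(3/32)x^5 + (7/64)x^4
Δ f = 15x^4 + 37x^3 + (81/2)x^2 + 22x + 19/4
D f = 15x^4 + 7x^3
D_q f = 1023x^4 + (595/4)x^3
θ f = 15x^5 + 7x^4
(D + D_q + θ) f = 15x^5 + 1045x^4 + (623/4)x^3
(S_{-1/2} + Δ + (D + D_q + θ)) f = (477/32)x^5 + (67847/64)x^4 + (771/4)x^3 + (81/2)x^2 + 22x + 19/4

the result is g(x) = (477/32)x^5 + (67847/64)x^4 + (771/4)x^3 + (81/2)x^2 + 22x + 19/4


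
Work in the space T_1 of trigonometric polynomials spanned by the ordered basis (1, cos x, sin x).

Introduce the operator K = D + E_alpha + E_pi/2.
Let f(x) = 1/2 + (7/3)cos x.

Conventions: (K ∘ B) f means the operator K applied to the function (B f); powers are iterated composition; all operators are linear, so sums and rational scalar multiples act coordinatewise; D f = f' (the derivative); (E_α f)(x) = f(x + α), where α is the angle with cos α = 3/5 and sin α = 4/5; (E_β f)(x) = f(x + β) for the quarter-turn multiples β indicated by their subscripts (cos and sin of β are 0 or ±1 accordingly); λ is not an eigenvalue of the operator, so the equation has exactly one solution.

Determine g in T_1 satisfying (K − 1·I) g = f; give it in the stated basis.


the image equals g(x) = 1/2 - (7/60)cos x + (49/60)sin x

write g with unknown coordinates in the stated basis and equate coefficients in (K − 1·I) g = f
solving from the highest basis element down gives g = 1/2 - (7/60)cos x + (49/60)sin x
check: K g = 1 + (133/60)cos x + (49/60)sin x
so K g − 1·g = 1/2 + (7/3)cos x = f ✓


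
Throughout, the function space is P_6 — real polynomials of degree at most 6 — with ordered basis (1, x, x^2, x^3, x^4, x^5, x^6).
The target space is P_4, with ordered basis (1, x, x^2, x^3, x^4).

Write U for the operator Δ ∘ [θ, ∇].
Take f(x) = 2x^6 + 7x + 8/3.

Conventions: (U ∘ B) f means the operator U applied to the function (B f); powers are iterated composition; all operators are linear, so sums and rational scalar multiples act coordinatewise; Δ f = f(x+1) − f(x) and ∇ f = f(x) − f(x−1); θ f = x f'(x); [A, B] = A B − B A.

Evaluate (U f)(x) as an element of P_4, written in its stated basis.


∇ f = 12x^5 - 30x^4 + 40x^3 - 30x^2 + 12x + 5
θ ∇ f = 60x^5 - 120x^4 + 120x^3 - 60x^2 + 12x
θ f = 12x^6 + 7x
∇ θ f = 72x^5 - 180x^4 + 240x^3 - 180x^2 + 72x - 5
[θ, ∇] f = -12x^5 + 60x^4 - 120x^3 + 120x^2 - 60x + 5
Δ [θ, ∇] f = -60x^4 + 120x^3 - 120x^2 + 60x - 12

the image equals g(x) = -60x^4 + 120x^3 - 120x^2 + 60x - 12


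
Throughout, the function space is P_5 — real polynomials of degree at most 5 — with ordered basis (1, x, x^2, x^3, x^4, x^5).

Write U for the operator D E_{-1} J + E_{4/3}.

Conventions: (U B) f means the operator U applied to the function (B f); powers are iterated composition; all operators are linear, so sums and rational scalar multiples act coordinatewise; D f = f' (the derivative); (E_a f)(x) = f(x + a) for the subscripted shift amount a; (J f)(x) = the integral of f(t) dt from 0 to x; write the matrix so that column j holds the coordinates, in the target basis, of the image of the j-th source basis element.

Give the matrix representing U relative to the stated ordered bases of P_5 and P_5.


image of 1: 2
image of x: 2x + 1/3
image of x^2: 2x^2 + (2/3)x + 25/9
image of x^3: 2x^3 + x^2 + (25/3)x + 37/27
image of x^4: 2x^4 + (4/3)x^3 + (50/3)x^2 + (148/27)x + 337/81
image of x^5: 2x^5 + (5/3)x^4 + (250/9)x^3 + (370/27)x^2 + (1685/81)x + 781/243
each image's coordinates form column j of the matrix

the matrix is [[2, 1/3, 25/9, 37/27, 337/81, 781/243]; [0, 2, 2/3, 25/3, 148/27, 1685/81]; [0, 0, 2, 1, 50/3, 370/27]; [0, 0, 0, 2, 4/3, 250/9]; [0, 0, 0, 0, 2, 5/3]; [0, 0, 0, 0, 0, 2]] (rows listed top to bottom)


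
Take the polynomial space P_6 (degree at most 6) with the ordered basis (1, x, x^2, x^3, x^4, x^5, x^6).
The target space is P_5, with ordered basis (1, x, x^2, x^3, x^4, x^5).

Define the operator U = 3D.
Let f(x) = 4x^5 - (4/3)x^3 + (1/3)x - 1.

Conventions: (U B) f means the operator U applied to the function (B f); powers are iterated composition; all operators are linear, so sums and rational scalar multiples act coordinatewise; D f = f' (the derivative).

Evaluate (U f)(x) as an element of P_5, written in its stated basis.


the image equals g(x) = 60x^4 - 12x^2 + 1

D f = 20x^4 - 4x^2 + 1/3
(3D) f = 60x^4 - 12x^2 + 1


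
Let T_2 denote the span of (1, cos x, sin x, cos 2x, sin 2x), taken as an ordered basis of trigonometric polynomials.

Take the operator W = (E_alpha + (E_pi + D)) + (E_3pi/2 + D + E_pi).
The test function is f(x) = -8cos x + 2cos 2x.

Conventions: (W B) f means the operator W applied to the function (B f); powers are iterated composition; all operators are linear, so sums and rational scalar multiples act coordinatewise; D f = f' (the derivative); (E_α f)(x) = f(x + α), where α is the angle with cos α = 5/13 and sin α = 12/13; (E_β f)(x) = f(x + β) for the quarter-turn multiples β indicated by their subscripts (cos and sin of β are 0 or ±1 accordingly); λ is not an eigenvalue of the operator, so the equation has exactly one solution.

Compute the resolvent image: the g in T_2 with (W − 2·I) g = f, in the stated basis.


the image equals g(x) = (188/109)cos x - (100/109)sin x - (36/265)cos 2x + (199/530)sin 2x

write g with unknown coordinates in the stated basis and equate coefficients in (W − 2·I) g = f
solving from the highest basis element down gives g = (188/109)cos x - (100/109)sin x - (36/265)cos 2x + (199/530)sin 2x
check: W g = -(496/109)cos x - (200/109)sin x + (458/265)cos 2x + (199/265)sin 2x
so W g − 2·g = -8cos x + 2cos 2x = f ✓


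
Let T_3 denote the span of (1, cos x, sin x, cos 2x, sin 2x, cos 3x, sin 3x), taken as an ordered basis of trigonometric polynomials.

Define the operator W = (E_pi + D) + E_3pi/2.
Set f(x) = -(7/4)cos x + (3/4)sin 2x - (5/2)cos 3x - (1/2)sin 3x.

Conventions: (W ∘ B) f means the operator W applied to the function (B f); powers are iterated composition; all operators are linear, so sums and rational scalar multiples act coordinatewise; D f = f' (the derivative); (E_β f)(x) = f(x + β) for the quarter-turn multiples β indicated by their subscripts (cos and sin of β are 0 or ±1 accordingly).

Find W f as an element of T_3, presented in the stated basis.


the result is g(x) = (7/4)cos x + (3/2)cos 2x + (1/2)cos 3x + (21/2)sin 3x

E_pi f = (7/4)cos x + (3/4)sin 2x + (5/2)cos 3x + (1/2)sin 3x
D f = (7/4)sin x + (3/2)cos 2x - (3/2)cos 3x + (15/2)sin 3x
(E_pi + D) f = (7/4)cos x + (7/4)sin x + (3/2)cos 2x + (3/4)sin 2x + cos 3x + 8sin 3x
E_3pi/2 f = -(7/4)sin x - (3/4)sin 2x - (1/2)cos 3x + (5/2)sin 3x
((E_pi + D) + E_3pi/2) f = (7/4)cos x + (3/2)cos 2x + (1/2)cos 3x + (21/2)sin 3x


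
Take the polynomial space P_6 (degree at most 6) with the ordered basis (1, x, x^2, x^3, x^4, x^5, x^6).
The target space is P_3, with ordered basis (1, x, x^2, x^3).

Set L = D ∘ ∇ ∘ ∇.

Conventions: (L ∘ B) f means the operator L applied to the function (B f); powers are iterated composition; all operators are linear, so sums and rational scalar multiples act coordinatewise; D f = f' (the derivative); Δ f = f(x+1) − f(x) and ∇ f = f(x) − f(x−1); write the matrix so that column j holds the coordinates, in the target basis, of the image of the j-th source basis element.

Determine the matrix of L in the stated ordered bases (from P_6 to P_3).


the matrix is [[0, 0, 0, 6, -24, 70, -180]; [0, 0, 0, 0, 24, -120, 420]; [0, 0, 0, 0, 0, 60, -360]; [0, 0, 0, 0, 0, 0, 120]] (rows listed top to bottom)

image of 1: 0
image of x: 0
image of x^2: 0
image of x^3: 6
image of x^4: 24x - 24
image of x^5: 60x^2 - 120x + 70
image of x^6: 120x^3 - 360x^2 + 420x - 180
each image's coordinates form column j of the matrix


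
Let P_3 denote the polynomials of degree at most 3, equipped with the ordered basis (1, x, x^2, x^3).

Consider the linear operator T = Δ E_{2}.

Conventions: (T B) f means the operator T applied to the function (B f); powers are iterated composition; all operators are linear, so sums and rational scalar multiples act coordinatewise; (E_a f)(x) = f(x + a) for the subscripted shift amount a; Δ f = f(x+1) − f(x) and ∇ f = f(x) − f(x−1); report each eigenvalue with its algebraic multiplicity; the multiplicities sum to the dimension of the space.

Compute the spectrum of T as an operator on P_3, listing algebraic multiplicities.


λ = 0 (multiplicity 4)

image of 1: 0
image of x: 1
image of x^2: 2x + 5
image of x^3: 3x^2 + 15x + 19
the matrix is upper triangular; its diagonal is (0, 0, 0, 0)
for a triangular matrix the eigenvalues are the diagonal entries, with algebraic multiplicity their repetition count


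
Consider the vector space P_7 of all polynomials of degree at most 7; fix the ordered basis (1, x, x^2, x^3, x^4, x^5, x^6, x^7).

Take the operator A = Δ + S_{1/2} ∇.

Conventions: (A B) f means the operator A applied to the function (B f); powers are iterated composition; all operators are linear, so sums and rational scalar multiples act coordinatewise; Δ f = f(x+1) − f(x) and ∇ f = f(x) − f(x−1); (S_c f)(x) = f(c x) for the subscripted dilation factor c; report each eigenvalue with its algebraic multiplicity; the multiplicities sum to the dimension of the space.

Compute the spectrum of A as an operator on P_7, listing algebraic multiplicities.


image of 1: 0
image of x: 2
image of x^2: 3x
image of x^3: (15/4)x^2 + (3/2)x + 2
image of x^4: (9/2)x^3 + (9/2)x^2 + 6x
image of x^5: (85/16)x^4 + (35/4)x^3 + (25/2)x^2 + (5/2)x + 2
image of x^6: (99/16)x^5 + (225/16)x^4 + (45/2)x^3 + (45/4)x^2 + 9x
image of x^7: (455/64)x^6 + (651/32)x^5 + (595/16)x^4 + (245/8)x^3 + (105/4)x^2 + (7/2)x + 2
the matrix is upper triangular; its diagonal is (0, 0, 0, 0, 0, 0, 0, 0)
for a triangular matrix the eigenvalues are the diagonal entries, with algebraic multiplicity their repetition count

λ = 0 (multiplicity 8)


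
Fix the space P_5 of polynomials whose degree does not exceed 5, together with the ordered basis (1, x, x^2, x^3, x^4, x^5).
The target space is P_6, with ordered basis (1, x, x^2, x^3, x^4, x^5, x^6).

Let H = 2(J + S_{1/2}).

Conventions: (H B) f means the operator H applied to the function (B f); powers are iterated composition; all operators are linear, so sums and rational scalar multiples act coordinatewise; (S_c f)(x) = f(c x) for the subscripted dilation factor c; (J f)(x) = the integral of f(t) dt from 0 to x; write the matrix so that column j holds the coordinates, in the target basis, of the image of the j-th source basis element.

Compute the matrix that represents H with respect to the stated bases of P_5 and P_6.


image of 1: 2x + 2
image of x: x^2 + x
image of x^2: (2/3)x^3 + (1/2)x^2
image of x^3: (1/2)x^4 + (1/4)x^3
image of x^4: (2/5)x^5 + (1/8)x^4
image of x^5: (1/3)x^6 + (1/16)x^5
each image's coordinates form column j of the matrix

the matrix is [[2, 0, 0, 0, 0, 0]; [2, 1, 0, 0, 0, 0]; [0, 1, 1/2, 0, 0, 0]; [0, 0, 2/3, 1/4, 0, 0]; [0, 0, 0, 1/2, 1/8, 0]; [0, 0, 0, 0, 2/5, 1/16]; [0, 0, 0, 0, 0, 1/3]] (rows listed top to bottom)


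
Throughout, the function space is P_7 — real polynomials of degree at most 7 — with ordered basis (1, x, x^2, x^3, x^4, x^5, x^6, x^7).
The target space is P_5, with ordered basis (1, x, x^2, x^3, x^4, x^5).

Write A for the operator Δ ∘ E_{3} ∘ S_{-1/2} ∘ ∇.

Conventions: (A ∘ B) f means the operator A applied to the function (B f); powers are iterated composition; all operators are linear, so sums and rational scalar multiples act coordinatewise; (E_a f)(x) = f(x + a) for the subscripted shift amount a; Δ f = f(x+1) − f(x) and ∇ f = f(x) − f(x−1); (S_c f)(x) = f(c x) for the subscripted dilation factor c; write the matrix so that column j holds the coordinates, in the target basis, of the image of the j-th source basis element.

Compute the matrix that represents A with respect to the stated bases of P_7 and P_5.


the matrix is [[0, 0, -1, 27/4, -31, 1935/16, -1729/4, 93807/64]; [0, 0, 0, 3/2, -27/2, 155/2, -5805/16, 12103/8]; [0, 0, 0, 0, -3/2, 135/8, -465/4, 40635/64]; [0, 0, 0, 0, 0, 5/4, -135/8, 1085/8]; [0, 0, 0, 0, 0, 0, -15/16, 945/64]; [0, 0, 0, 0, 0, 0, 0, 21/32]] (rows listed top to bottom)

image of 1: 0
image of x: 0
image of x^2: -1
image of x^3: (3/2)x + 27/4
image of x^4: -(3/2)x^2 - (27/2)x - 31
image of x^5: (5/4)x^3 + (135/8)x^2 + (155/2)x + 1935/16
image of x^6: -(15/16)x^4 - (135/8)x^3 - (465/4)x^2 - (5805/16)x - 1729/4
image of x^7: (21/32)x^5 + (945/64)x^4 + (1085/8)x^3 + (40635/64)x^2 + (12103/8)x + 93807/64
each image's coordinates form column j of the matrix


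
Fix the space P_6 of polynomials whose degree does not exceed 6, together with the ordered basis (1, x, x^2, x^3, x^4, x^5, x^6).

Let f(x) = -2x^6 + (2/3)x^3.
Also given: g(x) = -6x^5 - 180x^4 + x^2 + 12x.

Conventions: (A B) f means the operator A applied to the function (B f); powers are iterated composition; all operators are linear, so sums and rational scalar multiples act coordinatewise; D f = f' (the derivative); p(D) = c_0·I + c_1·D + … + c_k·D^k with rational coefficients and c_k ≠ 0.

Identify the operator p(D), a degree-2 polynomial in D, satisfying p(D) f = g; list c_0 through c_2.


c_0 = 0, c_1 = 1/2, c_2 = 3

D^0 f = -2x^6 + (2/3)x^3
D^1 f = -12x^5 + 2x^2
D^2 f = -60x^4 + 4x
matching coefficients of g against c_0 f + c_1 Df + … from the top degree down determines the c_i
solution: c_0 = 0, c_1 = 1/2, c_2 = 3


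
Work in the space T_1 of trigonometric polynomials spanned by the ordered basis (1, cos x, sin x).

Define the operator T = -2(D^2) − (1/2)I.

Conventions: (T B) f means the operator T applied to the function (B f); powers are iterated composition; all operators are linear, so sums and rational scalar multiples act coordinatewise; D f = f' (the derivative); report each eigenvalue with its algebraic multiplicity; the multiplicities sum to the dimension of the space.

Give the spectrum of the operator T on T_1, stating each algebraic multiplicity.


image of 1: -1/2
image of cos x: (3/2)cos x
image of sin x: (3/2)sin x
the matrix is diagonal; its diagonal is (-1/2, 3/2, 3/2)
for a triangular matrix the eigenvalues are the diagonal entries, with algebraic multiplicity their repetition count

λ = -1/2 (multiplicity 1), λ = 3/2 (multiplicity 2)


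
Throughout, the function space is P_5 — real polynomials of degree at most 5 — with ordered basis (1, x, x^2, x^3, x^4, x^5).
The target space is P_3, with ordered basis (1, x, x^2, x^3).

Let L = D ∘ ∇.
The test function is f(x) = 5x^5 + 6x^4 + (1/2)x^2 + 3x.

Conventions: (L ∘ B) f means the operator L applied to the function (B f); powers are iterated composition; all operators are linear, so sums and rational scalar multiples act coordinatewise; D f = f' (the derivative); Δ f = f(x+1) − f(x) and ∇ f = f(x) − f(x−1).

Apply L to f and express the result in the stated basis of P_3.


∇ f = 25x^4 - 26x^3 + 14x^2 + 3/2
D ∇ f = 100x^3 - 78x^2 + 28x

the result is g(x) = 100x^3 - 78x^2 + 28x
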